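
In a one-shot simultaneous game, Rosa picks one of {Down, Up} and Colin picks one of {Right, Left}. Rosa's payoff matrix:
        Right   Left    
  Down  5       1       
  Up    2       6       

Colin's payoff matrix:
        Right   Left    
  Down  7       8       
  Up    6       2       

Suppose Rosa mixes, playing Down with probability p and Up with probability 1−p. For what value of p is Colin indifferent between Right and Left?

Colin's indifference between Right and Left determines Rosa's mixing probability p:
  Colin's expected payoff from Right: p·7 + (1−p)·6 = p + 6
  Colin's expected payoff from Left: p·8 + (1−p)·2 = 6p + 2
  p + 6 = 6p + 2  ⇒  -5p = -4  ⇒  p = 4/5.

p = 4/5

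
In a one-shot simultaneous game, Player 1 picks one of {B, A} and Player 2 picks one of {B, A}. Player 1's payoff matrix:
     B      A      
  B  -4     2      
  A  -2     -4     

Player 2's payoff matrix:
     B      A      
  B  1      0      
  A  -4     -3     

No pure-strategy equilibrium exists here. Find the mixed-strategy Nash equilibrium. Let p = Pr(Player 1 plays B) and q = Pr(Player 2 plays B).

p = 1/2, q = 3/4

Player 1's mix must leave Player 2 indifferent between B and A.
  Player 2's expected payoff from B: p·1 + (1−p)·(-4) = 5p - 4
  Player 2's expected payoff from A: p·0 + (1−p)·(-3) = 3p - 3
  5p - 4 = 3p - 3  ⇒  2p = 1  ⇒  p = 1/2.
For Player 1 to be willing to mix, Player 1 must be indifferent between B and A, which pins down Player 2's mix.
  Player 1's expected payoff from B: q·(-4) + (1−q)·2 = -6q + 2
  Player 1's expected payoff from A: q·(-2) + (1−q)·(-4) = 2q - 4
  -6q + 2 = 2q - 4  ⇒  -8q = -6  ⇒  q = 3/4.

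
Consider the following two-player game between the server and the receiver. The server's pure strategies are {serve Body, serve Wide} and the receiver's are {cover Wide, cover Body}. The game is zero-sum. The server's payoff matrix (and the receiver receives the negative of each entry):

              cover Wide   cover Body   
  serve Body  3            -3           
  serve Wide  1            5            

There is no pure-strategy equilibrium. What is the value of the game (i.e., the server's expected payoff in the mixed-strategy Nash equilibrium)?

v = 9/5

For the server to be willing to mix, the server must be indifferent between serve Body and serve Wide, which pins down the receiver's mix.
  the server's payoff to serve Body: q·3 + (1−q)·(-3) = 6q - 3
  the server's payoff to serve Wide: q·1 + (1−q)·5 = -4q + 5
  6q - 3 = -4q + 5  ⇒  10q = 8  ⇒  q = 4/5.
The value is the server's expected payoff against this mix (using serve Body): (4/5)·3 + (1/5)·(-3) = 9/5.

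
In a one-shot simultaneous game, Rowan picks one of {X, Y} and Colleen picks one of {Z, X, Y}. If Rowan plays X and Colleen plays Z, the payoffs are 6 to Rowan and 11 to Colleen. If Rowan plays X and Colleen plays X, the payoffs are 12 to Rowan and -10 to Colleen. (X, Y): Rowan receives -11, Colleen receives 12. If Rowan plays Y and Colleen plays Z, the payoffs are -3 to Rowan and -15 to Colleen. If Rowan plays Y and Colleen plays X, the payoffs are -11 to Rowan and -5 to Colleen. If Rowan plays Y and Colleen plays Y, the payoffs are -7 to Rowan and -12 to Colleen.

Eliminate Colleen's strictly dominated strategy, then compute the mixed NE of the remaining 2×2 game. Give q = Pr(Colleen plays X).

Colleen's strategy Z is strictly dominated by Y: 12 > 11 and -12 > -15. Eliminate Z.
Set Rowan's expected payoff from X equal to that from Y:
  Rowan's expected payoff from X: q·12 + (1−q)·(-11) = 23q - 11
  Rowan's expected payoff from Y: q·(-11) + (1−q)·(-7) = -4q - 7
  23q - 11 = -4q - 7  ⇒  27q = 4  ⇒  q = 4/27.

q = 4/27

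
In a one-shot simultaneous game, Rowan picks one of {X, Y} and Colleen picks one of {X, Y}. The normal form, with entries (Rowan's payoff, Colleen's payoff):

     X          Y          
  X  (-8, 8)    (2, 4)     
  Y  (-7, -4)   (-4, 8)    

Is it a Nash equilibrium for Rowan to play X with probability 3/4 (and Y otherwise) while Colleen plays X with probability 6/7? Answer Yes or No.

Yes

Check Colleen's indifference given Rowan's mix p = 3/4:
  payoff from X = 5; payoff from Y = 5 — equal.
Check Rowan's indifference given Colleen's mix q = 6/7:
  payoff from X = -46/7; payoff from Y = -46/7 — equal.
Both players are indifferent, so neither can profitably deviate.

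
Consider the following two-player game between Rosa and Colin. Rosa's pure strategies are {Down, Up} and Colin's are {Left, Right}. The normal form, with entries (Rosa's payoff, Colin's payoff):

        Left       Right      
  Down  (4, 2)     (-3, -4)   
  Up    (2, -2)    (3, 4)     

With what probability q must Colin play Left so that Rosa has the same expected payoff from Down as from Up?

In a mixed equilibrium Rosa is indifferent between Down and Up; this condition fixes q.
  Rosa's payoff from Down: q·4 + (1−q)·(-3) = 7q - 3
  Rosa's payoff from Up: q·2 + (1−q)·3 = -q + 3
  7q - 3 = -q + 3  ⇒  8q = 6  ⇒  q = 3/4.

q = 3/4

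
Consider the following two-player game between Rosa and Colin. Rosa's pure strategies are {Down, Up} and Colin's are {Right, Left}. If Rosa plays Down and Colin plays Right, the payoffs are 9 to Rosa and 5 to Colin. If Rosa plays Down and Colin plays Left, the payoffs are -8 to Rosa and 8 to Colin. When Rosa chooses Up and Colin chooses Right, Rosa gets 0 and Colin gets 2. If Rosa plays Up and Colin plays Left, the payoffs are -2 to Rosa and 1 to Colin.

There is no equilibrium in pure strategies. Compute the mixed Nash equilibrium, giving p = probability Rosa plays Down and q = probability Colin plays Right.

p = 1/4, q = 2/5

In a mixed equilibrium Colin is indifferent between Right and Left; this condition fixes p.
  Colin's payoff to Right: p·5 + (1−p)·2 = 3p + 2
  Colin's payoff to Left: p·8 + (1−p)·1 = 7p + 1
  3p + 2 = 7p + 1  ⇒  -4p = -1  ⇒  p = 1/4.
Set Rosa's expected payoff from Down equal to that from Up:
  Rosa's payoff to Down: q·9 + (1−q)·(-8) = 17q - 8
  Rosa's payoff to Up: q·0 + (1−q)·(-2) = 2q - 2
  17q - 8 = 2q - 2  ⇒  15q = 6  ⇒  q = 2/5.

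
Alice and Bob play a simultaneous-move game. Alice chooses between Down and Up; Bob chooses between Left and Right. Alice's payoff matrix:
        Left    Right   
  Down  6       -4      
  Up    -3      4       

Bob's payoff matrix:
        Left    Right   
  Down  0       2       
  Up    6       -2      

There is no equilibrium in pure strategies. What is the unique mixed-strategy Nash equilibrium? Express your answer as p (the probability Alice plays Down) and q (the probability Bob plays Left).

p = 4/5, q = 8/17

In a mixed equilibrium Bob is indifferent between Left and Right; this condition fixes p.
  Bob's payoff to Left: p·0 + (1−p)·6 = -6p + 6
  Bob's payoff to Right: p·2 + (1−p)·(-2) = 4p - 2
  -6p + 6 = 4p - 2  ⇒  -10p = -8  ⇒  p = 4/5.
In a mixed equilibrium Alice is indifferent between Down and Up; this condition fixes q.
  Alice's expected payoff from Down: q·6 + (1−q)·(-4) = 10q - 4
  Alice's expected payoff from Up: q·(-3) + (1−q)·4 = -7q + 4
  10q - 4 = -7q + 4  ⇒  17q = 8  ⇒  q = 8/17.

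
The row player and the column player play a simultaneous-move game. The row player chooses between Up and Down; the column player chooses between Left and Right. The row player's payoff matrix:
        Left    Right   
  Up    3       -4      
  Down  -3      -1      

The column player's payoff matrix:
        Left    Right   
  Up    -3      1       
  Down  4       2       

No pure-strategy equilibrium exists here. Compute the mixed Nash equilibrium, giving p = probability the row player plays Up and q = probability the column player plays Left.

p = 1/3, q = 1/3

The column player's indifference between Left and Right determines the row player's mixing probability p:
  the column player's payoff to Left: p·(-3) + (1−p)·4 = -7p + 4
  the column player's payoff to Right: p·1 + (1−p)·2 = -p + 2
  -7p + 4 = -p + 2  ⇒  -6p = -2  ⇒  p = 1/3.
The column player's mix must leave the row player indifferent between Up and Down.
  the row player's payoff to Up: q·3 + (1−q)·(-4) = 7q - 4
  the row player's payoff to Down: q·(-3) + (1−q)·(-1) = -2q - 1
  7q - 4 = -2q - 1  ⇒  9q = 3  ⇒  q = 1/3.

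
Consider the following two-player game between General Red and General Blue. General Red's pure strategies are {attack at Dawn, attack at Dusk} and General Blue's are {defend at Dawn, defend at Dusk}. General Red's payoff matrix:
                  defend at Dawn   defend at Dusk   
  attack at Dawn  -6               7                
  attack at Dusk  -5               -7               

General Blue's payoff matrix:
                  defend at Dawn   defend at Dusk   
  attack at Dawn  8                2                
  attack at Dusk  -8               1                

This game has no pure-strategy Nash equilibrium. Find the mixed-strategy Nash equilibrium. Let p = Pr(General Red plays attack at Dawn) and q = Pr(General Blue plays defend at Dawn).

p = 3/5, q = 14/15

For General Blue to be willing to mix, General Blue must be indifferent between defend at Dawn and defend at Dusk, which pins down General Red's mix.
  General Blue's expected payoff from defend at Dawn: p·8 + (1−p)·(-8) = 16p - 8
  General Blue's expected payoff from defend at Dusk: p·2 + (1−p)·1 = p + 1
  16p - 8 = p + 1  ⇒  15p = 9  ⇒  p = 3/5.
General Red's indifference between attack at Dawn and attack at Dusk determines General Blue's mixing probability q:
  General Red's payoff to attack at Dawn: q·(-6) + (1−q)·7 = -13q + 7
  General Red's payoff to attack at Dusk: q·(-5) + (1−q)·(-7) = 2q - 7
  -13q + 7 = 2q - 7  ⇒  -15q = -14  ⇒  q = 14/15.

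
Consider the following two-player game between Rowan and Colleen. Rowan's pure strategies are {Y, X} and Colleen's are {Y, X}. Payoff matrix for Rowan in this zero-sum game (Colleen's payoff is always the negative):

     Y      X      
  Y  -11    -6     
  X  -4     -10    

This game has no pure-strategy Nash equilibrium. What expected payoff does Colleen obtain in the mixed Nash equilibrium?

Set Colleen's expected payoff from Y equal to that from X:
  Colleen's payoff from Y: p·11 + (1−p)·4 = 7p + 4
  Colleen's payoff from X: p·6 + (1−p)·10 = -4p + 10
  7p + 4 = -4p + 10  ⇒  11p = 6  ⇒  p = 6/11.
At equilibrium Colleen is indifferent across columns, so Colleen's payoff equals the payoff from Y: (6/11)·11 + (5/11)·4 = 86/11.

86/11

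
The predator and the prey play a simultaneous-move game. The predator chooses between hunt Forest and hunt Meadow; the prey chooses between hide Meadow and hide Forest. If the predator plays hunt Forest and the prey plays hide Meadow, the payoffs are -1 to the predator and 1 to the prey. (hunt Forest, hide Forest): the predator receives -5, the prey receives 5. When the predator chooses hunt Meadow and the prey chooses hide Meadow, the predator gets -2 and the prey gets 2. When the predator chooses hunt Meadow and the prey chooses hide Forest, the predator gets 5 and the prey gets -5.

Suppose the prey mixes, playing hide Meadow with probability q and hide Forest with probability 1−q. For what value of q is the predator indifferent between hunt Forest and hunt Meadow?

q = 10/11

The prey's mix must leave the predator indifferent between hunt Forest and hunt Meadow.
  the predator's payoff to hunt Forest: q·(-1) + (1−q)·(-5) = 4q - 5
  the predator's payoff to hunt Meadow: q·(-2) + (1−q)·5 = -7q + 5
  4q - 5 = -7q + 5  ⇒  11q = 10  ⇒  q = 10/11.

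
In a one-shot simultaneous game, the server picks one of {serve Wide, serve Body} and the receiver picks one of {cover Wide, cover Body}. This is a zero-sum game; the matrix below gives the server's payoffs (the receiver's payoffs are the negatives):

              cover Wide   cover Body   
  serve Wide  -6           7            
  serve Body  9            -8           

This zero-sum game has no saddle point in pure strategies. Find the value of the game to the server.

v = 1/2

For the server to be willing to mix, the server must be indifferent between serve Wide and serve Body, which pins down the receiver's mix.
  the server's expected payoff from serve Wide: q·(-6) + (1−q)·7 = -13q + 7
  the server's expected payoff from serve Body: q·9 + (1−q)·(-8) = 17q - 8
  -13q + 7 = 17q - 8  ⇒  -30q = -15  ⇒  q = 1/2.
The value is the server's expected payoff against this mix (using serve Wide): (1/2)·(-6) + (1/2)·7 = 1/2.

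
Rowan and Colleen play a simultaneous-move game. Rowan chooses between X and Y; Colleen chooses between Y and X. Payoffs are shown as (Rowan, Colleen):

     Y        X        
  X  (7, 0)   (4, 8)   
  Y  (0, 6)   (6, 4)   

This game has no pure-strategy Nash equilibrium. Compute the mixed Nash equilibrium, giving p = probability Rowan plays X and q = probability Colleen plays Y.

Set Colleen's expected payoff from Y equal to that from X:
  Colleen's payoff from Y: p·0 + (1−p)·6 = -6p + 6
  Colleen's payoff from X: p·8 + (1−p)·4 = 4p + 4
  -6p + 6 = 4p + 4  ⇒  -10p = -2  ⇒  p = 1/5.
Rowan's indifference between X and Y determines Colleen's mixing probability q:
  Rowan's expected payoff from X: q·7 + (1−q)·4 = 3q + 4
  Rowan's expected payoff from Y: q·0 + (1−q)·6 = -6q + 6
  3q + 4 = -6q + 6  ⇒  9q = 2  ⇒  q = 2/9.

p = 1/5, q = 2/9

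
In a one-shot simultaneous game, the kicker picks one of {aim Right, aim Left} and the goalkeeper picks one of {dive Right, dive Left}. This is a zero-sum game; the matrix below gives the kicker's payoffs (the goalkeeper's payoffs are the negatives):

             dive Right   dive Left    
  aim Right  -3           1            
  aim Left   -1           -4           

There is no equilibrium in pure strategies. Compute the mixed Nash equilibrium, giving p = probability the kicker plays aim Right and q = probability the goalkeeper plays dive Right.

In a mixed equilibrium the goalkeeper is indifferent between dive Right and dive Left; this condition fixes p.
  the goalkeeper's payoff from dive Right: p·3 + (1−p)·1 = 2p + 1
  the goalkeeper's payoff from dive Left: p·(-1) + (1−p)·4 = -5p + 4
  2p + 1 = -5p + 4  ⇒  7p = 3  ⇒  p = 3/7.
Set the kicker's expected payoff from aim Right equal to that from aim Left:
  the kicker's expected payoff from aim Right: q·(-3) + (1−q)·1 = -4q + 1
  the kicker's expected payoff from aim Left: q·(-1) + (1−q)·(-4) = 3q - 4
  -4q + 1 = 3q - 4  ⇒  -7q = -5  ⇒  q = 5/7.

p = 3/7, q = 5/7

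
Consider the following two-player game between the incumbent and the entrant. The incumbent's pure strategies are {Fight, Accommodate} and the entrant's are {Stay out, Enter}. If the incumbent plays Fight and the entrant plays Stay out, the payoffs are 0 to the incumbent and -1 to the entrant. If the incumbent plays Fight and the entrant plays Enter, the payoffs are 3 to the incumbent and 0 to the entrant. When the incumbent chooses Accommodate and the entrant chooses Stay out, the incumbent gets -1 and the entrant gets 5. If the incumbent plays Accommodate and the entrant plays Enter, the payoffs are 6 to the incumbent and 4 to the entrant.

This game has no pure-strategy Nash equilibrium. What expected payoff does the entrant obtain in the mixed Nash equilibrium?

For the entrant to be willing to mix, the entrant must be indifferent between Stay out and Enter, which pins down the incumbent's mix.
  the entrant's payoff to Stay out: p·(-1) + (1−p)·5 = -6p + 5
  the entrant's payoff to Enter: p·0 + (1−p)·4 = -4p + 4
  -6p + 5 = -4p + 4  ⇒  -2p = -1  ⇒  p = 1/2.
At equilibrium the entrant is indifferent across columns, so the entrant's payoff equals the payoff from Stay out: (1/2)·(-1) + (1/2)·5 = 2.

2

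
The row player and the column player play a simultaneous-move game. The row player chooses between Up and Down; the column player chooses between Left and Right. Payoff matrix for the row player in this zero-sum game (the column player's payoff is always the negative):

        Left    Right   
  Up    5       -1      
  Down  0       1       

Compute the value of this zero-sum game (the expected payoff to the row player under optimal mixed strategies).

The row player's indifference between Up and Down determines the column player's mixing probability q:
  the row player's payoff from Up: q·5 + (1−q)·(-1) = 6q - 1
  the row player's payoff from Down: q·0 + (1−q)·1 = -q + 1
  6q - 1 = -q + 1  ⇒  7q = 2  ⇒  q = 2/7.
The value is the row player's expected payoff against this mix (using Up): (2/7)·5 + (5/7)·(-1) = 5/7.

v = 5/7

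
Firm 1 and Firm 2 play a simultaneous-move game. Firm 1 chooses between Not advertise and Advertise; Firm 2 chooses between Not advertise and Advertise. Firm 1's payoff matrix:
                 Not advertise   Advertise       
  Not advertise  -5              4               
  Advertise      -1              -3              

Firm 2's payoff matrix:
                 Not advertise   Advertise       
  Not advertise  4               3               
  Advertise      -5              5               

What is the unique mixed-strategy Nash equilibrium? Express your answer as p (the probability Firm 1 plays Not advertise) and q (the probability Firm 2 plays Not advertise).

p = 10/11, q = 7/11

For Firm 2 to be willing to mix, Firm 2 must be indifferent between Not advertise and Advertise, which pins down Firm 1's mix.
  Firm 2's expected payoff from Not advertise: p·4 + (1−p)·(-5) = 9p - 5
  Firm 2's expected payoff from Advertise: p·3 + (1−p)·5 = -2p + 5
  9p - 5 = -2p + 5  ⇒  11p = 10  ⇒  p = 10/11.
Firm 2's mix must leave Firm 1 indifferent between Not advertise and Advertise.
  Firm 1's expected payoff from Not advertise: q·(-5) + (1−q)·4 = -9q + 4
  Firm 1's expected payoff from Advertise: q·(-1) + (1−q)·(-3) = 2q - 3
  -9q + 4 = 2q - 3  ⇒  -11q = -7  ⇒  q = 7/11.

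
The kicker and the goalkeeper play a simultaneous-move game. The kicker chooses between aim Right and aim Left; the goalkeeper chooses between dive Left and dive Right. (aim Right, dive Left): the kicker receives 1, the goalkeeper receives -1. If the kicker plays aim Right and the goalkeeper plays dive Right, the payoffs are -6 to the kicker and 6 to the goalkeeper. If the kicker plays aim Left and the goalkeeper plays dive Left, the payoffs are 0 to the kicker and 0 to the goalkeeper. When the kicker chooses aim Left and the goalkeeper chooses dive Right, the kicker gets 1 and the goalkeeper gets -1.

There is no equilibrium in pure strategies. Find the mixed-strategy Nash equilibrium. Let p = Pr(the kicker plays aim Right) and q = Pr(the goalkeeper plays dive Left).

The kicker's mix must leave the goalkeeper indifferent between dive Left and dive Right.
  the goalkeeper's payoff to dive Left: p·(-1) + (1−p)·0 = -p
  the goalkeeper's payoff to dive Right: p·6 + (1−p)·(-1) = 7p - 1
  -p = 7p - 1  ⇒  -8p = -1  ⇒  p = 1/8.
For the kicker to be willing to mix, the kicker must be indifferent between aim Right and aim Left, which pins down the goalkeeper's mix.
  the kicker's payoff from aim Right: q·1 + (1−q)·(-6) = 7q - 6
  the kicker's payoff from aim Left: q·0 + (1−q)·1 = -q + 1
  7q - 6 = -q + 1  ⇒  8q = 7  ⇒  q = 7/8.

p = 1/8, q = 7/8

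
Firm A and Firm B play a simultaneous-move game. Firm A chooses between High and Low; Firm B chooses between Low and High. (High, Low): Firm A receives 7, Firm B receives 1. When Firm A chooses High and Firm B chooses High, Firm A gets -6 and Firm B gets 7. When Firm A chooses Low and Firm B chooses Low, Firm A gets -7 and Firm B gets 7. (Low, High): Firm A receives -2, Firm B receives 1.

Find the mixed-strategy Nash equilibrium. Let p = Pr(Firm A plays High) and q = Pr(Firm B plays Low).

p = 1/2, q = 2/9

Set Firm B's expected payoff from Low equal to that from High:
  Firm B's expected payoff from Low: p·1 + (1−p)·7 = -6p + 7
  Firm B's expected payoff from High: p·7 + (1−p)·1 = 6p + 1
  -6p + 7 = 6p + 1  ⇒  -12p = -6  ⇒  p = 1/2.
Firm B's mix must leave Firm A indifferent between High and Low.
  Firm A's payoff to High: q·7 + (1−q)·(-6) = 13q - 6
  Firm A's payoff to Low: q·(-7) + (1−q)·(-2) = -5q - 2
  13q - 6 = -5q - 2  ⇒  18q = 4  ⇒  q = 2/9.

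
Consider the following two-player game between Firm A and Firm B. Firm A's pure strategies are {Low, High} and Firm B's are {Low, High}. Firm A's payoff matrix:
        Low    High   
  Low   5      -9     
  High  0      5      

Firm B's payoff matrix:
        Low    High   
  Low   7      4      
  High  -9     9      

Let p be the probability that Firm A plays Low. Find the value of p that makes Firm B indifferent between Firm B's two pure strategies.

Firm A's mix must leave Firm B indifferent between Low and High.
  Firm B's payoff to Low: p·7 + (1−p)·(-9) = 16p - 9
  Firm B's payoff to High: p·4 + (1−p)·9 = -5p + 9
  16p - 9 = -5p + 9  ⇒  21p = 18  ⇒  p = 6/7.

p = 6/7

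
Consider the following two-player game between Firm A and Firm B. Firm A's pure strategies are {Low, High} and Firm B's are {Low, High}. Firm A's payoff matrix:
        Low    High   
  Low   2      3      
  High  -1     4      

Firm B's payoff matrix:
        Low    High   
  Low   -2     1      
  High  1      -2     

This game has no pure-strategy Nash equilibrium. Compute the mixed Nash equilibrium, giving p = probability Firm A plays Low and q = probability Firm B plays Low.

Set Firm B's expected payoff from Low equal to that from High:
  Firm B's payoff to Low: p·(-2) + (1−p)·1 = -3p + 1
  Firm B's payoff to High: p·1 + (1−p)·(-2) = 3p - 2
  -3p + 1 = 3p - 2  ⇒  -6p = -3  ⇒  p = 1/2.
Firm B's mix must leave Firm A indifferent between Low and High.
  Firm A's expected payoff from Low: q·2 + (1−q)·3 = -q + 3
  Firm A's expected payoff from High: q·(-1) + (1−q)·4 = -5q + 4
  -q + 3 = -5q + 4  ⇒  4q = 1  ⇒  q = 1/4.

p = 1/2, q = 1/4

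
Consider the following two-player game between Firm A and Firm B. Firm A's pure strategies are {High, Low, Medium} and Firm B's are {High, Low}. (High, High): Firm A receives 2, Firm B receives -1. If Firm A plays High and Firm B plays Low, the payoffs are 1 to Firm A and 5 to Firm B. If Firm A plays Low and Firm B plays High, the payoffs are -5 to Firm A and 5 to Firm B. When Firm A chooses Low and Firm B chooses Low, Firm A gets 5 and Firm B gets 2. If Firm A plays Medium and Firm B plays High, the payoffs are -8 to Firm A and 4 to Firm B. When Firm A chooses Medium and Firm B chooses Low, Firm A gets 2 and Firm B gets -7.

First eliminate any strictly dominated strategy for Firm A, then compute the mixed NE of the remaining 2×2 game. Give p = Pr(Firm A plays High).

Firm A's strategy Medium is strictly dominated by Low: -5 > -8 and 5 > 2. Eliminate Medium.
Set Firm B's expected payoff from High equal to that from Low:
  Firm B's payoff from High: p·(-1) + (1−p)·5 = -6p + 5
  Firm B's payoff from Low: p·5 + (1−p)·2 = 3p + 2
  -6p + 5 = 3p + 2  ⇒  -9p = -3  ⇒  p = 1/3.

p = 1/3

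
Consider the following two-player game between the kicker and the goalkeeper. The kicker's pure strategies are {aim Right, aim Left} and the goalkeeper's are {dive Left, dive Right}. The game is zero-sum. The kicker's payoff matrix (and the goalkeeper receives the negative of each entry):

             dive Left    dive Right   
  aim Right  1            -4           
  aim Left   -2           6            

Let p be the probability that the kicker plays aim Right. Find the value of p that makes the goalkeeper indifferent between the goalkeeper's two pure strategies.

For the goalkeeper to be willing to mix, the goalkeeper must be indifferent between dive Left and dive Right, which pins down the kicker's mix.
  the goalkeeper's payoff to dive Left: p·(-1) + (1−p)·2 = -3p + 2
  the goalkeeper's payoff to dive Right: p·4 + (1−p)·(-6) = 10p - 6
  -3p + 2 = 10p - 6  ⇒  -13p = -8  ⇒  p = 8/13.

p = 8/13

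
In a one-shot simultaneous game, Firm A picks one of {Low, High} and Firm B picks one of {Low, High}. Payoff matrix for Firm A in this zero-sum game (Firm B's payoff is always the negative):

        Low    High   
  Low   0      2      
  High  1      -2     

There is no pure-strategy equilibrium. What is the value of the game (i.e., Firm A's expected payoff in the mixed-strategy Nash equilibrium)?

Firm B's mix must leave Firm A indifferent between Low and High.
  Firm A's expected payoff from Low: q·0 + (1−q)·2 = -2q + 2
  Firm A's expected payoff from High: q·1 + (1−q)·(-2) = 3q - 2
  -2q + 2 = 3q - 2  ⇒  -5q = -4  ⇒  q = 4/5.
The value is Firm A's expected payoff against this mix (using Low): (4/5)·0 + (1/5)·2 = 2/5.

v = 2/5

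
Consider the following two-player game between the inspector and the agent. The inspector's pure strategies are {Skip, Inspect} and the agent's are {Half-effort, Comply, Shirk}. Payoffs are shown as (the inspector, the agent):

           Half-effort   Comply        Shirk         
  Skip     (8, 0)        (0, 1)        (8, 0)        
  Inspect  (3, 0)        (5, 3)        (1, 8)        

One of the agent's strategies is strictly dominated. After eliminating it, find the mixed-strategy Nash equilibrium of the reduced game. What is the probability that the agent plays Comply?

q = 7/12

The agent's strategy Half-effort is strictly dominated by Comply: 1 > 0 and 3 > 0. Eliminate Half-effort.
For the inspector to be willing to mix, the inspector must be indifferent between Skip and Inspect, which pins down the agent's mix.
  the inspector's expected payoff from Skip: q·0 + (1−q)·8 = -8q + 8
  the inspector's expected payoff from Inspect: q·5 + (1−q)·1 = 4q + 1
  -8q + 8 = 4q + 1  ⇒  -12q = -7  ⇒  q = 7/12.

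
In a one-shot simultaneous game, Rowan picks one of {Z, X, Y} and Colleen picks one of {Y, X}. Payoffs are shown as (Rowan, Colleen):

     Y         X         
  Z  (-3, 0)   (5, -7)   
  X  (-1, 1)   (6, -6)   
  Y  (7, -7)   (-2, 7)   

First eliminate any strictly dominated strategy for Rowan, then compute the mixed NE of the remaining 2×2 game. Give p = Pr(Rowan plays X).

Rowan's strategy Z is strictly dominated by X: -1 > -3 and 6 > 5. Eliminate Z.
For Colleen to be willing to mix, Colleen must be indifferent between Y and X, which pins down Rowan's mix.
  Colleen's payoff from Y: p·1 + (1−p)·(-7) = 8p - 7
  Colleen's payoff from X: p·(-6) + (1−p)·7 = -13p + 7
  8p - 7 = -13p + 7  ⇒  21p = 14  ⇒  p = 2/3.

p = 2/3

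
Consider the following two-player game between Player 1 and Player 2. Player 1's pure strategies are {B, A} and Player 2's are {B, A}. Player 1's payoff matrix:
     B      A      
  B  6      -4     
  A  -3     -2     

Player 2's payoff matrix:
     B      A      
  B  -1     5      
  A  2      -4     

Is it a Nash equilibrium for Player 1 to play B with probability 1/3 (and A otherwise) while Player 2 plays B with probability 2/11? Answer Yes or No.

Given Player 1's mix p = 1/3, Player 2's payoff from B is 1 but from A is -1. Player 2 strictly prefers B, so Player 2 would not mix.
So the proposed profile is not a Nash equilibrium.

No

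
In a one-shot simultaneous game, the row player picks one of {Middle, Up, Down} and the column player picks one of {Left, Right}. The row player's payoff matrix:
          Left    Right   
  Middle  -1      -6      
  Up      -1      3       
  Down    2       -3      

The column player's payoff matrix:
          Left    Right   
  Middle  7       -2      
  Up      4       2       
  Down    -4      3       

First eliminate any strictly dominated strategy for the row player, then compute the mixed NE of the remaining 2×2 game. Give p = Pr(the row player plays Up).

The row player's strategy Middle is strictly dominated by Down: 2 > -1 and -3 > -6. Eliminate Middle.
The column player's indifference between Left and Right determines the row player's mixing probability p:
  the column player's expected payoff from Left: p·4 + (1−p)·(-4) = 8p - 4
  the column player's expected payoff from Right: p·2 + (1−p)·3 = -p + 3
  8p - 4 = -p + 3  ⇒  9p = 7  ⇒  p = 7/9.

p = 7/9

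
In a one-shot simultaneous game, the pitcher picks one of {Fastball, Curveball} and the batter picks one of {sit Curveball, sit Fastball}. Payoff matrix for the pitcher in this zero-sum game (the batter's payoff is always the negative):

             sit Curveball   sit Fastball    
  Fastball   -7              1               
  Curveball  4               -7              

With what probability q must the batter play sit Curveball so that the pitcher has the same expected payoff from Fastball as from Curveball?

q = 8/19

The pitcher's indifference between Fastball and Curveball determines the batter's mixing probability q:
  the pitcher's payoff from Fastball: q·(-7) + (1−q)·1 = -8q + 1
  the pitcher's payoff from Curveball: q·4 + (1−q)·(-7) = 11q - 7
  -8q + 1 = 11q - 7  ⇒  -19q = -8  ⇒  q = 8/19.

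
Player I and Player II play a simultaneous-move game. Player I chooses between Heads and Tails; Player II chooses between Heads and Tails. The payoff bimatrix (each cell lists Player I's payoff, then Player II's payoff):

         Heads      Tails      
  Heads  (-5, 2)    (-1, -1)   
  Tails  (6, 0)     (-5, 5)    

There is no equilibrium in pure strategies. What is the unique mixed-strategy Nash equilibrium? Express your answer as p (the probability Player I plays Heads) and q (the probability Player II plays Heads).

p = 5/8, q = 4/15

Player I's mix must leave Player II indifferent between Heads and Tails.
  Player II's payoff to Heads: p·2 + (1−p)·0 = 2p
  Player II's payoff to Tails: p·(-1) + (1−p)·5 = -6p + 5
  2p = -6p + 5  ⇒  8p = 5  ⇒  p = 5/8.
In a mixed equilibrium Player I is indifferent between Heads and Tails; this condition fixes q.
  Player I's payoff from Heads: q·(-5) + (1−q)·(-1) = -4q - 1
  Player I's payoff from Tails: q·6 + (1−q)·(-5) = 11q - 5
  -4q - 1 = 11q - 5  ⇒  -15q = -4  ⇒  q = 4/15.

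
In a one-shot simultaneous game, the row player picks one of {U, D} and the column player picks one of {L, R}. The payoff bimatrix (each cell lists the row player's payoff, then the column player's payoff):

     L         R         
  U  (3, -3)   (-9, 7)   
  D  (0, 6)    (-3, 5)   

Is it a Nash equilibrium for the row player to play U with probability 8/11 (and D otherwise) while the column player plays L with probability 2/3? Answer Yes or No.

Given the row player's mix p = 8/11, the column player's payoff from L is -6/11 but from R is 71/11. The column player strictly prefers R, so the column player would not mix.
So the proposed profile is not a Nash equilibrium.

No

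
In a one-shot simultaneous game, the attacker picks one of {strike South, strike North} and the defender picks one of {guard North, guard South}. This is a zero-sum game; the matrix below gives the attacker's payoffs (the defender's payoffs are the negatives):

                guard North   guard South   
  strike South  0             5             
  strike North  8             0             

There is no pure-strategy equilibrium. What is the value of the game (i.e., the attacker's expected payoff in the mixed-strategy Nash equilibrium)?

In a mixed equilibrium the attacker is indifferent between strike South and strike North; this condition fixes q.
  the attacker's expected payoff from strike South: q·0 + (1−q)·5 = -5q + 5
  the attacker's expected payoff from strike North: q·8 + (1−q)·0 = 8q
  -5q + 5 = 8q  ⇒  -13q = -5  ⇒  q = 5/13.
The value is the attacker's expected payoff against this mix (using strike South): (5/13)·0 + (8/13)·5 = 40/13.

v = 40/13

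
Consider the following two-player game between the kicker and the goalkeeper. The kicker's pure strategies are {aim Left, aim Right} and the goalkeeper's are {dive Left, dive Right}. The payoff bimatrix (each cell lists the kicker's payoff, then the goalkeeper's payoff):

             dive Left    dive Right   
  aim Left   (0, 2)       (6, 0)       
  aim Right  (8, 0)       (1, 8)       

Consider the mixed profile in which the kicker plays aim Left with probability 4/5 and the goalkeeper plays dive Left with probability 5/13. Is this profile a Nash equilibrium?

Yes

Check the goalkeeper's indifference given the kicker's mix p = 4/5:
  payoff from dive Left = 8/5; payoff from dive Right = 8/5 — equal.
Check the kicker's indifference given the goalkeeper's mix q = 5/13:
  payoff from aim Left = 48/13; payoff from aim Right = 48/13 — equal.
Both players are indifferent, so neither can profitably deviate.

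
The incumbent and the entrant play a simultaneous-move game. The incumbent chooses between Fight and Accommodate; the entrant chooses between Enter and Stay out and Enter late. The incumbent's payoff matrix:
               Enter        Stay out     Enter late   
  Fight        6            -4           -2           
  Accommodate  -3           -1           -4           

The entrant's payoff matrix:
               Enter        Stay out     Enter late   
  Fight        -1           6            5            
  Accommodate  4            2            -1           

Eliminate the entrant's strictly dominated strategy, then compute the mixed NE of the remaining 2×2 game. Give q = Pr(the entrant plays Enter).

The entrant's strategy Enter late is strictly dominated by Stay out: 6 > 5 and 2 > -1. Eliminate Enter late.
In a mixed equilibrium the incumbent is indifferent between Fight and Accommodate; this condition fixes q.
  the incumbent's expected payoff from Fight: q·6 + (1−q)·(-4) = 10q - 4
  the incumbent's expected payoff from Accommodate: q·(-3) + (1−q)·(-1) = -2q - 1
  10q - 4 = -2q - 1  ⇒  12q = 3  ⇒  q = 1/4.

q = 1/4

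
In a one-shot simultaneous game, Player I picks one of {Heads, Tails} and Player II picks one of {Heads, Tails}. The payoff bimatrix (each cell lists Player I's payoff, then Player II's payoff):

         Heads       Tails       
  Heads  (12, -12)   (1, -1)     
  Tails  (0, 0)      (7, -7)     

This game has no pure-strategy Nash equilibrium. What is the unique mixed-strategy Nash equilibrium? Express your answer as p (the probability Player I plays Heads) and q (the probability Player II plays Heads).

p = 7/18, q = 1/3

Set Player II's expected payoff from Heads equal to that from Tails:
  Player II's payoff from Heads: p·(-12) + (1−p)·0 = -12p
  Player II's payoff from Tails: p·(-1) + (1−p)·(-7) = 6p - 7
  -12p = 6p - 7  ⇒  -18p = -7  ⇒  p = 7/18.
Set Player I's expected payoff from Heads equal to that from Tails:
  Player I's payoff to Heads: q·12 + (1−q)·1 = 11q + 1
  Player I's payoff to Tails: q·0 + (1−q)·7 = -7q + 7
  11q + 1 = -7q + 7  ⇒  18q = 6  ⇒  q = 1/3.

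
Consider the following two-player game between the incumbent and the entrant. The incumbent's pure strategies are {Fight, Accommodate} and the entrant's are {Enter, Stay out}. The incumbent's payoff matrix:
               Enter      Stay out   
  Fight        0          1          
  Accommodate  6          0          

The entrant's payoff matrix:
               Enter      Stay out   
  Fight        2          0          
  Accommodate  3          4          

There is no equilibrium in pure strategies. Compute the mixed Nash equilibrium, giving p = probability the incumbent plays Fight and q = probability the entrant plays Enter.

p = 1/3, q = 1/7

In a mixed equilibrium the entrant is indifferent between Enter and Stay out; this condition fixes p.
  the entrant's payoff to Enter: p·2 + (1−p)·3 = -p + 3
  the entrant's payoff to Stay out: p·0 + (1−p)·4 = -4p + 4
  -p + 3 = -4p + 4  ⇒  3p = 1  ⇒  p = 1/3.
The incumbent's indifference between Fight and Accommodate determines the entrant's mixing probability q:
  the incumbent's payoff to Fight: q·0 + (1−q)·1 = -q + 1
  the incumbent's payoff to Accommodate: q·6 + (1−q)·0 = 6q
  -q + 1 = 6q  ⇒  -7q = -1  ⇒  q = 1/7.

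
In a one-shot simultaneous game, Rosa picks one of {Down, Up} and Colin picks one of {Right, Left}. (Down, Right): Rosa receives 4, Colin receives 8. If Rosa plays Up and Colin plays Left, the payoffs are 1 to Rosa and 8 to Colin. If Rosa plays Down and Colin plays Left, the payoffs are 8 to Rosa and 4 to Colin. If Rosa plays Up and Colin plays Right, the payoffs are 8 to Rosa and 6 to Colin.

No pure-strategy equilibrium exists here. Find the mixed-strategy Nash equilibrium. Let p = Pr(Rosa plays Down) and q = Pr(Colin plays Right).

Rosa's mix must leave Colin indifferent between Right and Left.
  Colin's payoff from Right: p·8 + (1−p)·6 = 2p + 6
  Colin's payoff from Left: p·4 + (1−p)·8 = -4p + 8
  2p + 6 = -4p + 8  ⇒  6p = 2  ⇒  p = 1/3.
Rosa's indifference between Down and Up determines Colin's mixing probability q:
  Rosa's payoff to Down: q·4 + (1−q)·8 = -4q + 8
  Rosa's payoff to Up: q·8 + (1−q)·1 = 7q + 1
  -4q + 8 = 7q + 1  ⇒  -11q = -7  ⇒  q = 7/11.

p = 1/3, q = 7/11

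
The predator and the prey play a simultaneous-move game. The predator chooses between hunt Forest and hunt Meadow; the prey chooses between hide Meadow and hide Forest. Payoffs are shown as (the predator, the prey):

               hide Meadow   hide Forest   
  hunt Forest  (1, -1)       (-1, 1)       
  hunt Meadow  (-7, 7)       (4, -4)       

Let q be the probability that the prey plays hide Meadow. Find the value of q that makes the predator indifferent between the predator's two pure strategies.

The prey's mix must leave the predator indifferent between hunt Forest and hunt Meadow.
  the predator's payoff to hunt Forest: q·1 + (1−q)·(-1) = 2q - 1
  the predator's payoff to hunt Meadow: q·(-7) + (1−q)·4 = -11q + 4
  2q - 1 = -11q + 4  ⇒  13q = 5  ⇒  q = 5/13.

q = 5/13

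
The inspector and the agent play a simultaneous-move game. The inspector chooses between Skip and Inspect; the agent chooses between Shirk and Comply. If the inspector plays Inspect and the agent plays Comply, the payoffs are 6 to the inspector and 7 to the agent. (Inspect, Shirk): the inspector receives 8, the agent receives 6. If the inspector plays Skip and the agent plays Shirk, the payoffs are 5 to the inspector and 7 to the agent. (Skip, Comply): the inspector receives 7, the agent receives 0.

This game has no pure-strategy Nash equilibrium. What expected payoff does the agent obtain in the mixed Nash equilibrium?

49/8

The inspector's mix must leave the agent indifferent between Shirk and Comply.
  the agent's payoff to Shirk: p·7 + (1−p)·6 = p + 6
  the agent's payoff to Comply: p·0 + (1−p)·7 = -7p + 7
  p + 6 = -7p + 7  ⇒  8p = 1  ⇒  p = 1/8.
At equilibrium the agent is indifferent across columns, so the agent's payoff equals the payoff from Shirk: (1/8)·7 + (7/8)·6 = 49/8.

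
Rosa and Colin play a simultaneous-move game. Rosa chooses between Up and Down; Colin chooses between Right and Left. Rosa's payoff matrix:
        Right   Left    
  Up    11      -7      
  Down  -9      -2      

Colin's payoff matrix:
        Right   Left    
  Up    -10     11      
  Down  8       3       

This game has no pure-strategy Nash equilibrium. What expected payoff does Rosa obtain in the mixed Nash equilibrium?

-17/5

For Rosa to be willing to mix, Rosa must be indifferent between Up and Down, which pins down Colin's mix.
  Rosa's payoff from Up: q·11 + (1−q)·(-7) = 18q - 7
  Rosa's payoff from Down: q·(-9) + (1−q)·(-2) = -7q - 2
  18q - 7 = -7q - 2  ⇒  25q = 5  ⇒  q = 1/5.
At equilibrium Rosa is indifferent across rows, so Rosa's payoff equals the payoff from Up: (1/5)·11 + (4/5)·(-7) = -17/5.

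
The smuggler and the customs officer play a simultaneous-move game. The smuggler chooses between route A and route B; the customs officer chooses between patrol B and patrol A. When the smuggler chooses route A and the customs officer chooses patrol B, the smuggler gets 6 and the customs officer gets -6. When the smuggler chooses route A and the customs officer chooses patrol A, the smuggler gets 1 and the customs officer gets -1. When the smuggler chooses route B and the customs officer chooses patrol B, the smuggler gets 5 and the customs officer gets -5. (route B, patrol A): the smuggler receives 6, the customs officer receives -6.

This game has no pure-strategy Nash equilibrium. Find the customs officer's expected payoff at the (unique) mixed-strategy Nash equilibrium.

In a mixed equilibrium the customs officer is indifferent between patrol B and patrol A; this condition fixes p.
  the customs officer's payoff to patrol B: p·(-6) + (1−p)·(-5) = -p - 5
  the customs officer's payoff to patrol A: p·(-1) + (1−p)·(-6) = 5p - 6
  -p - 5 = 5p - 6  ⇒  -6p = -1  ⇒  p = 1/6.
At equilibrium the customs officer is indifferent across columns, so the customs officer's payoff equals the payoff from patrol B: (1/6)·(-6) + (5/6)·(-5) = -31/6.

-31/6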